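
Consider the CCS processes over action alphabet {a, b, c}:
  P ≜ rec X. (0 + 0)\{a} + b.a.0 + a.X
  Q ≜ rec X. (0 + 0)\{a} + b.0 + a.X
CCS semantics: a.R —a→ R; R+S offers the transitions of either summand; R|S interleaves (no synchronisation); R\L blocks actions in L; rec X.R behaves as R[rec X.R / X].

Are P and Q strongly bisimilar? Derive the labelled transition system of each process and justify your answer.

P's transition system — 3 states:
  s0 = rec X. (0 + 0)\{a} + b.a.0 + a.X → =a=> s0, =b=> s1
  s1 = a.0 → =a=> s2
  s2 = 0 → ·
Q's transition system — 2 states:
  t0 = rec X. (0 + 0)\{a} + b.0 + a.X → =a=> t0, =b=> t1
  t1 = 0 → ·
Partition-refinement fixed point:
  B0 = {s0}
  B1 = {s1}
  B2 = {s2, t1}
  B3 = {t0}
s0 ∈ B0, t0 ∈ B3 → different blocks

P ≁ Q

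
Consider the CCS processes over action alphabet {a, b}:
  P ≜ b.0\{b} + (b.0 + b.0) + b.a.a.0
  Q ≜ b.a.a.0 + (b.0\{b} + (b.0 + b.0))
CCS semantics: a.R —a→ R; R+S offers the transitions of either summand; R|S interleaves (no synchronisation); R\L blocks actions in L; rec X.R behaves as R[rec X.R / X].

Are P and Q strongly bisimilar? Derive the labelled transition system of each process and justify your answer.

bisimilar

LTS(P): 5 reachable states
  m0 = b.0\{b} + (b.0 + b.0) + b.a.a.0 → --b--▸ m1, --b--▸ m2, --b--▸ m3
  m1 = 0 → ∅
  m2 = 0\{b} → ∅
  m3 = a.a.0 → --a--▸ m4
  m4 = a.0 → --a--▸ m1
LTS(Q): 5 reachable states
  n0 = b.a.a.0 + (b.0\{b} + (b.0 + b.0)) → --b--▸ n1, --b--▸ n2, --b--▸ n3
  n1 = 0 → ∅
  n2 = 0\{b} → ∅
  n3 = a.a.0 → --a--▸ n4
  n4 = a.0 → --a--▸ n1
Coarsest stable partition (strong bisimilarity classes):
  B0 = {m0, n0}
  B1 = {m1, m2, n1, n2}
  B2 = {m3, n3}
  B3 = {m4, n4}
m0 ∈ B0, n0 ∈ B0 → same block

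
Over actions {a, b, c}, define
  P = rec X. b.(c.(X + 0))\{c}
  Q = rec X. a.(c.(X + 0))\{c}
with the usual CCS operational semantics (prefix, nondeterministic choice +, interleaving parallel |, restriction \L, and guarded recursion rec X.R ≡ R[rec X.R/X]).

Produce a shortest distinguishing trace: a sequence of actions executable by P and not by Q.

P's transition system — 2 states:
  u0 = rec X. b.(c.(X + 0))\{c} → ··b··> u1
  u1 = (c.((rec X. b.(c.(X + 0))\{c}) + 0))\{c} → ·
Q's transition system — 2 states:
  v0 = rec X. a.(c.(X + 0))\{c} → ··a··> v1
  v1 = (c.((rec X. a.(c.(X + 0))\{c}) + 0))\{c} → ·
Run σ = ⟨b⟩ on P: start {u0}
  after b @ step 1: {u1}
  ✓ P
Run σ = ⟨b⟩ on Q: start {v0}
  after b @ step 1: no successor for Q

b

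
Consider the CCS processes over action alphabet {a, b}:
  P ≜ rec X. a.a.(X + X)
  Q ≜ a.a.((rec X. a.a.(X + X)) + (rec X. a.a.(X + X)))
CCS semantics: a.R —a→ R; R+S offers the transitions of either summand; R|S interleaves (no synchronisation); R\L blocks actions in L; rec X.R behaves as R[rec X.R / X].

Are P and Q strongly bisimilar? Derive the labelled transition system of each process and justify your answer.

YES

LTS(P): 3 reachable states
  u0 = rec X. a.a.(X + X) ⊢ =a=> u1
  u1 = a.((rec X. a.a.(X + X)) + (rec X. a.a.(X + X))) ⊢ =a=> u2
  u2 = (rec X. a.a.(X + X)) + (rec X. a.a.(X + X)) ⊢ =a=> u1
LTS(Q): 3 reachable states
  v0 = a.a.((rec X. a.a.(X + X)) + (rec X. a.a.(X + X))) ⊢ =a=> v1
  v1 = a.((rec X. a.a.(X + X)) + (rec X. a.a.(X + X))) ⊢ =a=> v2
  v2 = (rec X. a.a.(X + X)) + (rec X. a.a.(X + X)) ⊢ =a=> v1
Partition-refinement fixed point:
  B0 = {u0, u1, u2, v0, v1, v2}
u0 ∈ B0, v0 ∈ B0 → same block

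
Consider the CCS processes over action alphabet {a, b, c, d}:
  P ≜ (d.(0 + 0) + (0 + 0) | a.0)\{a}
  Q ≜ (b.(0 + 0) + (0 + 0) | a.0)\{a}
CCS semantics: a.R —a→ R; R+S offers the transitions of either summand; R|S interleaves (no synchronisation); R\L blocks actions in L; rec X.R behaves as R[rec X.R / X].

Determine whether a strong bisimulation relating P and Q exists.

NO

P's transition system — 2 states:
  s0 = (d.(0 + 0) + (0 + 0) | a.0)\{a} :: --d--▸ s1
  s1 = (0 + 0)\{a} :: stopped
Q's transition system — 2 states:
  t0 = (b.(0 + 0) + (0 + 0) | a.0)\{a} :: --b--▸ t1
  t1 = (0 + 0)\{a} :: stopped
Bisimilarity quotient blocks:
  B0 = {s0}
  B1 = {s1, t1}
  B2 = {t0}
s0 ∈ B0, t0 ∈ B2 → different blocks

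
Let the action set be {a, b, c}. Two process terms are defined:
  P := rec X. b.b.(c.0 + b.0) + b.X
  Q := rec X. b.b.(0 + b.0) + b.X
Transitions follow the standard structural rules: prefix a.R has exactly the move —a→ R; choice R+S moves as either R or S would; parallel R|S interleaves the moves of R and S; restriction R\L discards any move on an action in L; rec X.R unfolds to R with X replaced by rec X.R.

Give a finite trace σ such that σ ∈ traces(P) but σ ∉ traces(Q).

bbc

P's transition system — 4 states:
  m0 = rec X. b.b.(c.0 + b.0) + b.X ⊢ =b=> m0, =b=> m1
  m1 = b.(c.0 + b.0) ⊢ =b=> m2
  m2 = c.0 + b.0 ⊢ =b=> m3, =c=> m3
  m3 = 0 ⊢ ·
Q's transition system — 4 states:
  n0 = rec X. b.b.(0 + b.0) + b.X ⊢ =b=> n0, =b=> n1
  n1 = b.(0 + b.0) ⊢ =b=> n2
  n2 = 0 + b.0 ⊢ =b=> n3
  n3 = 0 ⊢ ·
Run σ = ⟨bbc⟩ on P: start {m0}
  after b @ step 1: {m0, m1}
  after b @ step 2: {m0, m1, m2}
  after c @ step 3: {m3}
  P completes σ.
Run σ = ⟨bbc⟩ on Q: start {n0}
  after b @ step 1: {n0, n1}
  after b @ step 2: {n0, n1, n2}
  after c @ step 3: ∅  — Q cannot continue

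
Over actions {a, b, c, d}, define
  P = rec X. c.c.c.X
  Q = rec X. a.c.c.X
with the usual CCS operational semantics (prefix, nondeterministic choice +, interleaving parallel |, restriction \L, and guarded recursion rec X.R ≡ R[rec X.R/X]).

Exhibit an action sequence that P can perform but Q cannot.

c

LTS(P): 3 reachable states
  p0 = rec X. c.c.c.X ⊢ --c--▸ p1
  p1 = c.c.(rec X. c.c.c.X) ⊢ --c--▸ p2
  p2 = c.(rec X. c.c.c.X) ⊢ --c--▸ p0
LTS(Q): 3 reachable states
  q0 = rec X. a.c.c.X ⊢ --a--▸ q1
  q1 = c.c.(rec X. a.c.c.X) ⊢ --c--▸ q2
  q2 = c.(rec X. a.c.c.X) ⊢ --c--▸ q0
Executing c from P (initial set {p0}):
  after c @ step 1: {p1}
  P completes σ.
Executing c from Q (initial set {q0}):
  after c @ step 1: ∅  — Q cannot continue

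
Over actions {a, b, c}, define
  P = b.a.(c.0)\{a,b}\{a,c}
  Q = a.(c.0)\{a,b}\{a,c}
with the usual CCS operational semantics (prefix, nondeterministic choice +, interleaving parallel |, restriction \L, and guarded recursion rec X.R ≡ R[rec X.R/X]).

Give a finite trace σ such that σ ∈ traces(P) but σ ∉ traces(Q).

LTS(P): 3 reachable states
  s0 = b.a.(c.0)\{a,b}\{a,c} :: =b=> s1
  s1 = a.(c.0)\{a,b}\{a,c} :: =a=> s2
  s2 = (c.0)\{a,b}\{a,c} :: ·
LTS(Q): 2 reachable states
  t0 = a.(c.0)\{a,b}\{a,c} :: =a=> t1
  t1 = (c.0)\{a,b}\{a,c} :: ·
Trace ⟨b⟩ through P, begin at {s0}:
  [1] b ⇒ {s1}
  ✓ P
Trace ⟨b⟩ through Q, begin at {t0}:
  [1] b ⇒ ∅  — Q cannot continue

b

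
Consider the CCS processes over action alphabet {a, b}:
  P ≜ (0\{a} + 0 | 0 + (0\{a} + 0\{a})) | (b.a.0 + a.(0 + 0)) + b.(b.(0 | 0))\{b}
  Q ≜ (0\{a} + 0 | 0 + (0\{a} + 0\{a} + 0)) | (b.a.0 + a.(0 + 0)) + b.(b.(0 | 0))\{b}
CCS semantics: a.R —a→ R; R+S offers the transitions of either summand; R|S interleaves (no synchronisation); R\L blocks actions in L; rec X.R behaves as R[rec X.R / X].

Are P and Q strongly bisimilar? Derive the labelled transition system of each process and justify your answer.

Reachable graph of P (5 states):
  s0 = (0\{a} + 0 | 0 + (0\{a} + 0\{a})) | (b.a.0 + a.(0 + 0)) + b.(b.(0 | 0))\{b} | ··a··> s1, ··b··> s2, ··b··> s3
  s1 = (0\{a} + 0 | 0 + (0\{a} + 0\{a})) | (0 + 0) | deadlocked
  s2 = (0\{a} + 0 | 0 + (0\{a} + 0\{a})) | a.0 | ··a··> s4
  s3 = (b.(0 | 0))\{b} | deadlocked
  s4 = (0\{a} + 0 | 0 + (0\{a} + 0\{a})) | 0 | deadlocked
Reachable graph of Q (5 states):
  t0 = (0\{a} + 0 | 0 + (0\{a} + 0\{a} + 0)) | (b.a.0 + a.(0 + 0)) + b.(b.(0 | 0))\{b} | ··a··> t1, ··b··> t2, ··b··> t3
  t1 = (0\{a} + 0 | 0 + (0\{a} + 0\{a} + 0)) | (0 + 0) | deadlocked
  t2 = (0\{a} + 0 | 0 + (0\{a} + 0\{a} + 0)) | a.0 | ··a··> t4
  t3 = (b.(0 | 0))\{b} | deadlocked
  t4 = (0\{a} + 0 | 0 + (0\{a} + 0\{a} + 0)) | 0 | deadlocked
Partition-refinement fixed point:
  B0 = {s0, t0}
  B1 = {s2, t2}
  B2 = {s1, s3, s4, t1, t3, t4}
s0 ∈ B0, t0 ∈ B0 → same block

bisimilar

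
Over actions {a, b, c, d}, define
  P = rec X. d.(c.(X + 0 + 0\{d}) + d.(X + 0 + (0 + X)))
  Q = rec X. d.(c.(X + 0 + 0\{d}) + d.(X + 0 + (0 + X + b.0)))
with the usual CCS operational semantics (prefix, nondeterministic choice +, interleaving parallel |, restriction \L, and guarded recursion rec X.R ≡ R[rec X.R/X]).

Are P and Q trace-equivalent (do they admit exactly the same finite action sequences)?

Reachable graph of P (4 states):
  s0 = rec X. d.(c.(X + 0 + 0\{d}) + d.(X + 0 + (0 + X))) :: ··d··> s1
  s1 = c.((rec X. d.(c.(X + 0 + 0\{d}) + d.(X + 0 + (0 + X)))) + 0 + 0\{d}) + d.((rec X. d.(c.(X + 0 + 0\{d}) + d.(X + 0 + (0 + X)))) + 0 + (0 + (rec X. d.(c.(X + 0 + 0\{d}) + d.(X + 0 + (0 + X)))))) :: ··c··> s2, ··d··> s3
  s2 = (rec X. d.(c.(X + 0 + 0\{d}) + d.(X + 0 + (0 + X)))) + 0 + 0\{d} :: ··d··> s1
  s3 = (rec X. d.(c.(X + 0 + 0\{d}) + d.(X + 0 + (0 + X)))) + 0 + (0 + (rec X. d.(c.(X + 0 + 0\{d}) + d.(X + 0 + (0 + X))))) :: ··d··> s1
Reachable graph of Q (5 states):
  t0 = rec X. d.(c.(X + 0 + 0\{d}) + d.(X + 0 + (0 + X + b.0))) :: ··d··> t1
  t1 = c.((rec X. d.(c.(X + 0 + 0\{d}) + d.(X + 0 + (0 + X + b.0)))) + 0 + 0\{d}) + d.((rec X. d.(c.(X + 0 + 0\{d}) + d.(X + 0 + (0 + X + b.0)))) + 0 + (0 + (rec X. d.(c.(X + 0 + 0\{d}) + d.(X + 0 + (0 + X + b.0)))) + b.0)) :: ··c··> t2, ··d··> t3
  t2 = (rec X. d.(c.(X + 0 + 0\{d}) + d.(X + 0 + (0 + X + b.0)))) + 0 + 0\{d} :: ··d··> t1
  t3 = (rec X. d.(c.(X + 0 + 0\{d}) + d.(X + 0 + (0 + X + b.0)))) + 0 + (0 + (rec X. d.(c.(X + 0 + 0\{d}) + d.(X + 0 + (0 + X + b.0)))) + b.0) :: ··b··> t4, ··d··> t1
  t4 = 0 :: deadlocked
Executing ddb from Q (initial set {t0}):
  step 1 (d): {t1}
  step 2 (d): {t3}
  step 3 (b): {t4}
  Q completes σ.
Executing ddb from P (initial set {s0}):
  step 1 (d): {s1}
  step 2 (d): {s3}
  step 3 (b): no successor for P

traces(P) ≠ traces(Q) — witness ⟨ddb⟩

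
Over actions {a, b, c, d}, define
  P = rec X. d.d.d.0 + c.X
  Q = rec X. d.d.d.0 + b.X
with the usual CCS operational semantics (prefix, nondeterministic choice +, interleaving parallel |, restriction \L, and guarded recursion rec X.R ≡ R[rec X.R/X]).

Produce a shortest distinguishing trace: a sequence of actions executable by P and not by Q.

c

Reachable graph of P (4 states):
  u0 = rec X. d.d.d.0 + c.X :: =c=> u0, =d=> u1
  u1 = d.d.0 :: =d=> u2
  u2 = d.0 :: =d=> u3
  u3 = 0 :: stopped
Reachable graph of Q (4 states):
  v0 = rec X. d.d.d.0 + b.X :: =b=> v0, =d=> v1
  v1 = d.d.0 :: =d=> v2
  v2 = d.0 :: =d=> v3
  v3 = 0 :: stopped
Executing c from P (initial set {u0}):
  [1] c ⇒ {u0}
  — P admits the full trace.
Executing c from Q (initial set {v0}):
  [1] c ⇒ ∅  — Q cannot continue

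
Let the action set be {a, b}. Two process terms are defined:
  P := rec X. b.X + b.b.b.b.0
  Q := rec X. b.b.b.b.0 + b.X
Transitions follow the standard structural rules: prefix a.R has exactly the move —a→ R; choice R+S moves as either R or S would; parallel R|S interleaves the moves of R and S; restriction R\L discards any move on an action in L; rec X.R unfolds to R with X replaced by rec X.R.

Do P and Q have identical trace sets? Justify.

trace-equivalent

LTS(P): 5 reachable states
  u0 = rec X. b.X + b.b.b.b.0 → =b=> u0, =b=> u1
  u1 = b.b.b.0 → =b=> u2
  u2 = b.b.0 → =b=> u3
  u3 = b.0 → =b=> u4
  u4 = 0 → ∅
LTS(Q): 5 reachable states
  v0 = rec X. b.b.b.b.0 + b.X → =b=> v0, =b=> v1
  v1 = b.b.b.0 → =b=> v2
  v2 = b.b.0 → =b=> v3
  v3 = b.0 → =b=> v4
  v4 = 0 → ∅
Partition-refinement fixed point:
  B0 = {u0, v0}
  B1 = {u1, v1}
  B2 = {u2, v2}
  B3 = {u3, v3}
  B4 = {u4, v4}
u0 ∈ B0, v0 ∈ B0 → same block
Bisimilar ⇒ trace-equivalent.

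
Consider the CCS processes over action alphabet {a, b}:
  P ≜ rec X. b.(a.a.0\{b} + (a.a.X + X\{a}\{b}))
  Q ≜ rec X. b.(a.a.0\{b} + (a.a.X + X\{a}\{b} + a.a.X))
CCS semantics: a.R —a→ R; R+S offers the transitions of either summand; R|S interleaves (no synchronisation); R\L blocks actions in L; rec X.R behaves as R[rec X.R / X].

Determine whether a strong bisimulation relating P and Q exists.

LTS(P): 5 reachable states
  m0 = rec X. b.(a.a.0\{b} + (a.a.X + X\{a}\{b})) ⊢ ··b··> m1
  m1 = a.a.0\{b} + (a.a.(rec X. b.(a.a.0\{b} + (a.a.X + X\{a}\{b}))) + (rec X. b.(a.a.0\{b} + (a.a.X + X\{a}\{b})))\{a}\{b}) ⊢ ··a··> m2, ··a··> m3
  m2 = a.(rec X. b.(a.a.0\{b} + (a.a.X + X\{a}\{b}))) ⊢ ··a··> m0
  m3 = a.0\{b} ⊢ ··a··> m4
  m4 = 0\{b} ⊢ stopped
LTS(Q): 5 reachable states
  n0 = rec X. b.(a.a.0\{b} + (a.a.X + X\{a}\{b} + a.a.X)) ⊢ ··b··> n1
  n1 = a.a.0\{b} + (a.a.(rec X. b.(a.a.0\{b} + (a.a.X + X\{a}\{b} + a.a.X))) + (rec X. b.(a.a.0\{b} + (a.a.X + X\{a}\{b} + a.a.X)))\{a}\{b} + a.a.(rec X. b.(a.a.0\{b} + (a.a.X + X\{a}\{b} + a.a.X)))) ⊢ ··a··> n2, ··a··> n3
  n2 = a.(rec X. b.(a.a.0\{b} + (a.a.X + X\{a}\{b} + a.a.X))) ⊢ ··a··> n0
  n3 = a.0\{b} ⊢ ··a··> n4
  n4 = 0\{b} ⊢ stopped
Coarsest stable partition (strong bisimilarity classes):
  B0 = {m0, n0}
  B1 = {m1, n1}
  B2 = {m2, n2}
  B3 = {m3, n3}
  B4 = {m4, n4}
m0 ∈ B0, n0 ∈ B0 → same block

YES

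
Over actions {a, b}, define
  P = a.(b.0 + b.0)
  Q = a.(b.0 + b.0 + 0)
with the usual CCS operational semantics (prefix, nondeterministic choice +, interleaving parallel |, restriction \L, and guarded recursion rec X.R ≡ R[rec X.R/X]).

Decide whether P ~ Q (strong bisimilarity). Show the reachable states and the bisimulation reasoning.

P's transition system — 3 states:
  p0 = a.(b.0 + b.0) | -a-> p1
  p1 = b.0 + b.0 | -b-> p2
  p2 = 0 | ∅
Q's transition system — 3 states:
  q0 = a.(b.0 + b.0 + 0) | -a-> q1
  q1 = b.0 + b.0 + 0 | -b-> q2
  q2 = 0 | ∅
Partition-refinement fixed point:
  B0 = {p0, q0}
  B1 = {p1, q1}
  B2 = {p2, q2}
p0 ∈ B0, q0 ∈ B0 → same block

bisimilar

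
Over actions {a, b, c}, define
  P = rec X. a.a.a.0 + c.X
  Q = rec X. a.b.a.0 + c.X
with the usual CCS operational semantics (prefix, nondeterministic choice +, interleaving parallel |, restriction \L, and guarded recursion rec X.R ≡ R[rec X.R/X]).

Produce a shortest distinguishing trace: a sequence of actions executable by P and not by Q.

aa

Reachable graph of P (4 states):
  m0 = rec X. a.a.a.0 + c.X → --a--▸ m1, --c--▸ m0
  m1 = a.a.0 → --a--▸ m2
  m2 = a.0 → --a--▸ m3
  m3 = 0 → (no moves)
Reachable graph of Q (4 states):
  n0 = rec X. a.b.a.0 + c.X → --a--▸ n1, --c--▸ n0
  n1 = b.a.0 → --b--▸ n2
  n2 = a.0 → --a--▸ n3
  n3 = 0 → (no moves)
Trace ⟨aa⟩ through P, begin at {m0}:
  [1] a ⇒ {m1}
  [2] a ⇒ {m2}
  P completes σ.
Trace ⟨aa⟩ through Q, begin at {n0}:
  [1] a ⇒ {n1}
  [2] a ⇒ no successor for Q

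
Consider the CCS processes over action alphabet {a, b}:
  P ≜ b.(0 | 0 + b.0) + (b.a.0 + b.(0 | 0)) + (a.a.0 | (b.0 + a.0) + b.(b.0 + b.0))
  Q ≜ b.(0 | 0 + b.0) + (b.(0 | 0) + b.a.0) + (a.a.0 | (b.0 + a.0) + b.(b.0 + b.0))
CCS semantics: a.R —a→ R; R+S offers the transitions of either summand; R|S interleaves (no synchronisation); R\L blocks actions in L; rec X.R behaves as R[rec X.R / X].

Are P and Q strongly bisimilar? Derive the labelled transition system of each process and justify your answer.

YES

LTS(P): 10 reachable states
  s0 = b.(0 | 0 + b.0) + (b.a.0 + b.(0 | 0)) + (a.a.0 | (b.0 + a.0) + b.(b.0 + b.0)) ⊢ --a--▸ s1, --a--▸ s2, --b--▸ s2, --b--▸ s3, --b--▸ s4, --b--▸ s5, --b--▸ s6
  s1 = a.0 | (b.0 + a.0) ⊢ --a--▸ s7, --a--▸ s8, --b--▸ s8
  s2 = a.a.0 | 0 ⊢ --a--▸ s8
  s3 = 0 | 0 ⊢ ·
  s4 = 0 | 0 + b.0 ⊢ --b--▸ s9
  s5 = a.0 ⊢ --a--▸ s9
  s6 = b.0 + b.0 ⊢ --b--▸ s9
  s7 = 0 | (b.0 + a.0) ⊢ --a--▸ s3, --b--▸ s3
  s8 = a.0 | 0 ⊢ --a--▸ s3
  s9 = 0 ⊢ ·
LTS(Q): 10 reachable states
  t0 = b.(0 | 0 + b.0) + (b.(0 | 0) + b.a.0) + (a.a.0 | (b.0 + a.0) + b.(b.0 + b.0)) ⊢ --a--▸ t1, --a--▸ t2, --b--▸ t2, --b--▸ t3, --b--▸ t4, --b--▸ t5, --b--▸ t6
  t1 = a.0 | (b.0 + a.0) ⊢ --a--▸ t7, --a--▸ t8, --b--▸ t8
  t2 = a.a.0 | 0 ⊢ --a--▸ t8
  t3 = 0 | 0 ⊢ ·
  t4 = 0 | 0 + b.0 ⊢ --b--▸ t9
  t5 = a.0 ⊢ --a--▸ t9
  t6 = b.0 + b.0 ⊢ --b--▸ t9
  t7 = 0 | (b.0 + a.0) ⊢ --a--▸ t3, --b--▸ t3
  t8 = a.0 | 0 ⊢ --a--▸ t3
  t9 = 0 ⊢ ·
Coarsest stable partition (strong bisimilarity classes):
  B0 = {s0, t0}
  B1 = {s2, t2}
  B2 = {s5, s8, t5, t8}
  B3 = {s3, s9, t3, t9}
  B4 = {s4, s6, t4, t6}
  B5 = {s1, t1}
  B6 = {s7, t7}
s0 ∈ B0, t0 ∈ B0 → same block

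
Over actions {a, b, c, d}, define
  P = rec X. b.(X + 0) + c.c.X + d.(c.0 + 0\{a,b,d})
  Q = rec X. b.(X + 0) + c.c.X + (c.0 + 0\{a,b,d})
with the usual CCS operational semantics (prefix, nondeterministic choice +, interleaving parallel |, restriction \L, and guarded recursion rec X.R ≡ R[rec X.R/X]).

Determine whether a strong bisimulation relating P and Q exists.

NO

LTS(P): 5 reachable states
  m0 = rec X. b.(X + 0) + c.c.X + d.(c.0 + 0\{a,b,d}) has moves —b→ m1, —c→ m2, —d→ m3
  m1 = (rec X. b.(X + 0) + c.c.X + d.(c.0 + 0\{a,b,d})) + 0 has moves —b→ m1, —c→ m2, —d→ m3
  m2 = c.(rec X. b.(X + 0) + c.c.X + d.(c.0 + 0\{a,b,d})) has moves —c→ m0
  m3 = c.0 + 0\{a,b,d} has moves —c→ m4
  m4 = 0 has moves (no moves)
LTS(Q): 4 reachable states
  n0 = rec X. b.(X + 0) + c.c.X + (c.0 + 0\{a,b,d}) has moves —b→ n1, —c→ n2, —c→ n3
  n1 = (rec X. b.(X + 0) + c.c.X + (c.0 + 0\{a,b,d})) + 0 has moves —b→ n1, —c→ n2, —c→ n3
  n2 = 0 has moves (no moves)
  n3 = c.(rec X. b.(X + 0) + c.c.X + (c.0 + 0\{a,b,d})) has moves —c→ n0
Coarsest stable partition (strong bisimilarity classes):
  B0 = {m0, m1}
  B1 = {m2}
  B2 = {m3}
  B3 = {m4, n2}
  B4 = {n0, n1}
  B5 = {n3}
m0 ∈ B0, n0 ∈ B4 → different blocks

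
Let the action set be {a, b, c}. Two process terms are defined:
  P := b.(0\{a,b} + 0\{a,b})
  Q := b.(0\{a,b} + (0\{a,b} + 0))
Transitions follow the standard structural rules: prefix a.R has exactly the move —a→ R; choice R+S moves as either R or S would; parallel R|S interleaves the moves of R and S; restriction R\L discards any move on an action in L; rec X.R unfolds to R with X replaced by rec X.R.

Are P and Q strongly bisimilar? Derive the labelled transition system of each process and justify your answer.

YES

P's transition system — 2 states:
  m0 = b.(0\{a,b} + 0\{a,b}) ⊢ =b=> m1
  m1 = 0\{a,b} + 0\{a,b} ⊢ ∅
Q's transition system — 2 states:
  n0 = b.(0\{a,b} + (0\{a,b} + 0)) ⊢ =b=> n1
  n1 = 0\{a,b} + (0\{a,b} + 0) ⊢ ∅
Bisimilarity quotient blocks:
  B0 = {m0, n0}
  B1 = {m1, n1}
m0 ∈ B0, n0 ∈ B0 → same block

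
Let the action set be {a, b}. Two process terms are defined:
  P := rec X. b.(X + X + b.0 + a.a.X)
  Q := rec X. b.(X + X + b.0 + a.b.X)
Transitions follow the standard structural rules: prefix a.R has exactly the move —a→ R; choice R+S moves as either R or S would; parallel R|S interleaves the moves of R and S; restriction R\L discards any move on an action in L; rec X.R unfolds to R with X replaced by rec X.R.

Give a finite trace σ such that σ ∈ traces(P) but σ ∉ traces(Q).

LTS(P): 4 reachable states
  p0 = rec X. b.(X + X + b.0 + a.a.X) ⊢ -b-> p1
  p1 = (rec X. b.(X + X + b.0 + a.a.X)) + (rec X. b.(X + X + b.0 + a.a.X)) + b.0 + a.a.(rec X. b.(X + X + b.0 + a.a.X)) ⊢ -a-> p2, -b-> p1, -b-> p3
  p2 = a.(rec X. b.(X + X + b.0 + a.a.X)) ⊢ -a-> p0
  p3 = 0 ⊢ ∅
LTS(Q): 4 reachable states
  q0 = rec X. b.(X + X + b.0 + a.b.X) ⊢ -b-> q1
  q1 = (rec X. b.(X + X + b.0 + a.b.X)) + (rec X. b.(X + X + b.0 + a.b.X)) + b.0 + a.b.(rec X. b.(X + X + b.0 + a.b.X)) ⊢ -a-> q2, -b-> q1, -b-> q3
  q2 = b.(rec X. b.(X + X + b.0 + a.b.X)) ⊢ -b-> q0
  q3 = 0 ⊢ ∅
Run σ = ⟨baa⟩ on P: start {p0}
  after b @ step 1: {p1}
  after a @ step 2: {p2}
  after a @ step 3: {p0}
  P completes σ.
Run σ = ⟨baa⟩ on Q: start {q0}
  after b @ step 1: {q1}
  after a @ step 2: {q2}
  after a @ step 3: ∅  — Q cannot continue

baa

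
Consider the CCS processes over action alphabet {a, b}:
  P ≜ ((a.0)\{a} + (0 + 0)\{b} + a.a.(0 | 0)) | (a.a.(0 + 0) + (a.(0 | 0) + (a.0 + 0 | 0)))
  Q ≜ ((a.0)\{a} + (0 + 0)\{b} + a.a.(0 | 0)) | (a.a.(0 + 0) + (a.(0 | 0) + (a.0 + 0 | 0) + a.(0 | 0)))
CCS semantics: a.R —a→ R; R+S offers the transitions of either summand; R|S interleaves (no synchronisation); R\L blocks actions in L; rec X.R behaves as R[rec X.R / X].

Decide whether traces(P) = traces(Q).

traces(P) = traces(Q)

LTS(P): 15 reachable states
  p0 = ((a.0)\{a} + (0 + 0)\{b} + a.a.(0 | 0)) | (a.a.(0 + 0) + (a.(0 | 0) + (a.0 + 0 | 0))) :: =a=> p1, =a=> p2, =a=> p3, =a=> p4
  p1 = ((a.0)\{a} + (0 + 0)\{b} + a.a.(0 | 0)) | (0 | 0) :: =a=> p5
  p2 = ((a.0)\{a} + (0 + 0)\{b} + a.a.(0 | 0)) | 0 :: =a=> p6
  p3 = ((a.0)\{a} + (0 + 0)\{b} + a.a.(0 | 0)) | a.(0 + 0) :: =a=> p7, =a=> p8
  p4 = a.(0 | 0) | (a.a.(0 + 0) + (a.(0 | 0) + (a.0 + 0 | 0))) :: =a=> p5, =a=> p6, =a=> p8, =a=> p9
  p5 = a.(0 | 0) | (0 | 0) :: =a=> p10
  p6 = a.(0 | 0) | 0 :: =a=> p11
  p7 = ((a.0)\{a} + (0 + 0)\{b} + a.a.(0 | 0)) | (0 + 0) :: =a=> p12
  p8 = a.(0 | 0) | a.(0 + 0) :: =a=> p12, =a=> p13
  p9 = 0 | 0 | (a.a.(0 + 0) + (a.(0 | 0) + (a.0 + 0 | 0))) :: =a=> p10, =a=> p11, =a=> p13
  p10 = 0 | 0 | (0 | 0) :: (no moves)
  p11 = 0 | 0 | 0 :: (no moves)
  p12 = a.(0 | 0) | (0 + 0) :: =a=> p14
  p13 = 0 | 0 | a.(0 + 0) :: =a=> p14
  p14 = 0 | 0 | (0 + 0) :: (no moves)
LTS(Q): 15 reachable states
  q0 = ((a.0)\{a} + (0 + 0)\{b} + a.a.(0 | 0)) | (a.a.(0 + 0) + (a.(0 | 0) + (a.0 + 0 | 0) + a.(0 | 0))) :: =a=> q1, =a=> q2, =a=> q3, =a=> q4
  q1 = ((a.0)\{a} + (0 + 0)\{b} + a.a.(0 | 0)) | (0 | 0) :: =a=> q5
  q2 = ((a.0)\{a} + (0 + 0)\{b} + a.a.(0 | 0)) | 0 :: =a=> q6
  q3 = ((a.0)\{a} + (0 + 0)\{b} + a.a.(0 | 0)) | a.(0 + 0) :: =a=> q7, =a=> q8
  q4 = a.(0 | 0) | (a.a.(0 + 0) + (a.(0 | 0) + (a.0 + 0 | 0) + a.(0 | 0))) :: =a=> q5, =a=> q6, =a=> q8, =a=> q9
  q5 = a.(0 | 0) | (0 | 0) :: =a=> q10
  q6 = a.(0 | 0) | 0 :: =a=> q11
  q7 = ((a.0)\{a} + (0 + 0)\{b} + a.a.(0 | 0)) | (0 + 0) :: =a=> q12
  q8 = a.(0 | 0) | a.(0 + 0) :: =a=> q12, =a=> q13
  q9 = 0 | 0 | (a.a.(0 + 0) + (a.(0 | 0) + (a.0 + 0 | 0) + a.(0 | 0))) :: =a=> q10, =a=> q11, =a=> q13
  q10 = 0 | 0 | (0 | 0) :: (no moves)
  q11 = 0 | 0 | 0 :: (no moves)
  q12 = a.(0 | 0) | (0 + 0) :: =a=> q14
  q13 = 0 | 0 | a.(0 + 0) :: =a=> q14
  q14 = 0 | 0 | (0 + 0) :: (no moves)
Coarsest stable partition (strong bisimilarity classes):
  B0 = {p0, q0}
  B1 = {p1, p2, p7, p8, q1, q2, q7, q8}
  B2 = {p12, p13, p5, p6, q12, q13, q5, q6}
  B3 = {p10, p11, p14, q10, q11, q14}
  B4 = {p3, q3}
  B5 = {p4, q4}
  B6 = {p9, q9}
p0 ∈ B0, q0 ∈ B0 → same block
Bisimilar ⇒ trace-equivalent.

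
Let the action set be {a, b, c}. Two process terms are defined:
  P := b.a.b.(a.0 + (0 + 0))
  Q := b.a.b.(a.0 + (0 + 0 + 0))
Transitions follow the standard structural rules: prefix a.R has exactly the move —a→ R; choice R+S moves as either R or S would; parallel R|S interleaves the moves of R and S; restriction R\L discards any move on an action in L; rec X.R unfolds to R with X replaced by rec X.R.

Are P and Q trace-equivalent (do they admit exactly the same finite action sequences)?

LTS(P): 5 reachable states
  p0 = b.a.b.(a.0 + (0 + 0)) has moves --b--▸ p1
  p1 = a.b.(a.0 + (0 + 0)) has moves --a--▸ p2
  p2 = b.(a.0 + (0 + 0)) has moves --b--▸ p3
  p3 = a.0 + (0 + 0) has moves --a--▸ p4
  p4 = 0 has moves deadlocked
LTS(Q): 5 reachable states
  q0 = b.a.b.(a.0 + (0 + 0 + 0)) has moves --b--▸ q1
  q1 = a.b.(a.0 + (0 + 0 + 0)) has moves --a--▸ q2
  q2 = b.(a.0 + (0 + 0 + 0)) has moves --b--▸ q3
  q3 = a.0 + (0 + 0 + 0) has moves --a--▸ q4
  q4 = 0 has moves deadlocked
Coarsest stable partition (strong bisimilarity classes):
  B0 = {p0, q0}
  B1 = {p1, q1}
  B2 = {p2, q2}
  B3 = {p3, q3}
  B4 = {p4, q4}
p0 ∈ B0, q0 ∈ B0 → same block
Bisimilar ⇒ trace-equivalent.

trace-equivalent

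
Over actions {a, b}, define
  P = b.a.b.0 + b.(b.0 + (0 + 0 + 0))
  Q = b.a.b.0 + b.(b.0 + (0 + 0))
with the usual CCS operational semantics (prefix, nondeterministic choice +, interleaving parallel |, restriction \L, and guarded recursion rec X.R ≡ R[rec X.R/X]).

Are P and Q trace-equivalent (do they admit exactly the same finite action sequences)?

P's transition system — 5 states:
  m0 = b.a.b.0 + b.(b.0 + (0 + 0 + 0)) ⊢ =b=> m1, =b=> m2
  m1 = a.b.0 ⊢ =a=> m3
  m2 = b.0 + (0 + 0 + 0) ⊢ =b=> m4
  m3 = b.0 ⊢ =b=> m4
  m4 = 0 ⊢ ·
Q's transition system — 5 states:
  n0 = b.a.b.0 + b.(b.0 + (0 + 0)) ⊢ =b=> n1, =b=> n2
  n1 = a.b.0 ⊢ =a=> n3
  n2 = b.0 + (0 + 0) ⊢ =b=> n4
  n3 = b.0 ⊢ =b=> n4
  n4 = 0 ⊢ ·
Coarsest stable partition (strong bisimilarity classes):
  B0 = {m0, n0}
  B1 = {m2, m3, n2, n3}
  B2 = {m4, n4}
  B3 = {m1, n1}
m0 ∈ B0, n0 ∈ B0 → same block
Bisimilar ⇒ trace-equivalent.

trace-equivalent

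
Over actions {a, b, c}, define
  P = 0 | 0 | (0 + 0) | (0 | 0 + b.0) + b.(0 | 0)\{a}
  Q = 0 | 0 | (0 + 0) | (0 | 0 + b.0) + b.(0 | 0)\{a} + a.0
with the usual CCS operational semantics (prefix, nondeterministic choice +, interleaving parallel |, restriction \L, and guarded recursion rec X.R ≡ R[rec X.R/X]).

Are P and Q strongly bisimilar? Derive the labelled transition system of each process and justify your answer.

P ≁ Q

P's transition system — 3 states:
  s0 = 0 | 0 | (0 + 0) | (0 | 0 + b.0) + b.(0 | 0)\{a} :: -b-> s1, -b-> s2
  s1 = (0 | 0)\{a} :: (no moves)
  s2 = 0 | 0 | (0 + 0) | 0 :: (no moves)
Q's transition system — 4 states:
  t0 = 0 | 0 | (0 + 0) | (0 | 0 + b.0) + b.(0 | 0)\{a} + a.0 :: -a-> t1, -b-> t2, -b-> t3
  t1 = 0 :: (no moves)
  t2 = (0 | 0)\{a} :: (no moves)
  t3 = 0 | 0 | (0 + 0) | 0 :: (no moves)
Partition-refinement fixed point:
  B0 = {s0}
  B1 = {s1, s2, t1, t2, t3}
  B2 = {t0}
s0 ∈ B0, t0 ∈ B2 → different blocks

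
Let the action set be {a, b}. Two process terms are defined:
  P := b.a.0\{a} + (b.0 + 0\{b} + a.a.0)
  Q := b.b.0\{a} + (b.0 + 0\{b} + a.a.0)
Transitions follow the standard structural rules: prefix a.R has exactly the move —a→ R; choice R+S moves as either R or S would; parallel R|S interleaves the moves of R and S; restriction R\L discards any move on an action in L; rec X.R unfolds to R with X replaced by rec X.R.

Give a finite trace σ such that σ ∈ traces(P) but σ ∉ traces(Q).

ba

LTS(P): 5 reachable states
  m0 = b.a.0\{a} + (b.0 + 0\{b} + a.a.0) :: =a=> m1, =b=> m2, =b=> m3
  m1 = a.0 :: =a=> m2
  m2 = 0 :: deadlocked
  m3 = a.0\{a} :: =a=> m4
  m4 = 0\{a} :: deadlocked
LTS(Q): 5 reachable states
  n0 = b.b.0\{a} + (b.0 + 0\{b} + a.a.0) :: =a=> n1, =b=> n2, =b=> n3
  n1 = a.0 :: =a=> n2
  n2 = 0 :: deadlocked
  n3 = b.0\{a} :: =b=> n4
  n4 = 0\{a} :: deadlocked
Trace ⟨ba⟩ through P, begin at {m0}:
  [1] b ⇒ {m2, m3}
  [2] a ⇒ {m4}
  ✓ P
Trace ⟨ba⟩ through Q, begin at {n0}:
  [1] b ⇒ {n2, n3}
  [2] a ⇒ ∅ (Q stuck)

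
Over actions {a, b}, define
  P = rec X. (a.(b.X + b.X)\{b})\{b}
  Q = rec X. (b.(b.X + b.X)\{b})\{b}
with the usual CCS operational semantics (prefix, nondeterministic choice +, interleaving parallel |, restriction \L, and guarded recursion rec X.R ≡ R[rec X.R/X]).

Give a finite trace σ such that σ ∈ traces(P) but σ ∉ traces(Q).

a

LTS(P): 2 reachable states
  p0 = rec X. (a.(b.X + b.X)\{b})\{b} ⊢ ··a··> p1
  p1 = (b.(rec X. (a.(b.X + b.X)\{b})\{b}) + b.(rec X. (a.(b.X + b.X)\{b})\{b}))\{b}\{b} ⊢ ∅
LTS(Q): 1 reachable states
  q0 = rec X. (b.(b.X + b.X)\{b})\{b} ⊢ ∅
Run σ = ⟨a⟩ on P: start {p0}
  [1] a ⇒ {p1}
  ✓ P
Run σ = ⟨a⟩ on Q: start {q0}
  [1] a ⇒ ∅  — Q cannot continue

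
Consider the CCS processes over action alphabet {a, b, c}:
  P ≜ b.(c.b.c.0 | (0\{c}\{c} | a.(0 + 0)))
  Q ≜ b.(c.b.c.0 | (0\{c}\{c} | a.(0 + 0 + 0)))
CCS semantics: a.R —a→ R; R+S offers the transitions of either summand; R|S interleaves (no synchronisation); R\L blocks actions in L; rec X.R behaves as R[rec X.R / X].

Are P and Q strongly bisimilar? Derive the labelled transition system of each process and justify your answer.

P ~ Q

Reachable graph of P (9 states):
  u0 = b.(c.b.c.0 | (0\{c}\{c} | a.(0 + 0))) → --b--▸ u1
  u1 = c.b.c.0 | (0\{c}\{c} | a.(0 + 0)) → --a--▸ u2, --c--▸ u3
  u2 = c.b.c.0 | (0\{c}\{c} | (0 + 0)) → --c--▸ u4
  u3 = b.c.0 | (0\{c}\{c} | a.(0 + 0)) → --a--▸ u4, --b--▸ u5
  u4 = b.c.0 | (0\{c}\{c} | (0 + 0)) → --b--▸ u6
  u5 = c.0 | (0\{c}\{c} | a.(0 + 0)) → --a--▸ u6, --c--▸ u7
  u6 = c.0 | (0\{c}\{c} | (0 + 0)) → --c--▸ u8
  u7 = 0 | (0\{c}\{c} | a.(0 + 0)) → --a--▸ u8
  u8 = 0 | (0\{c}\{c} | (0 + 0)) → ·
Reachable graph of Q (9 states):
  v0 = b.(c.b.c.0 | (0\{c}\{c} | a.(0 + 0 + 0))) → --b--▸ v1
  v1 = c.b.c.0 | (0\{c}\{c} | a.(0 + 0 + 0)) → --a--▸ v2, --c--▸ v3
  v2 = c.b.c.0 | (0\{c}\{c} | (0 + 0 + 0)) → --c--▸ v4
  v3 = b.c.0 | (0\{c}\{c} | a.(0 + 0 + 0)) → --a--▸ v4, --b--▸ v5
  v4 = b.c.0 | (0\{c}\{c} | (0 + 0 + 0)) → --b--▸ v6
  v5 = c.0 | (0\{c}\{c} | a.(0 + 0 + 0)) → --a--▸ v6, --c--▸ v7
  v6 = c.0 | (0\{c}\{c} | (0 + 0 + 0)) → --c--▸ v8
  v7 = 0 | (0\{c}\{c} | a.(0 + 0 + 0)) → --a--▸ v8
  v8 = 0 | (0\{c}\{c} | (0 + 0 + 0)) → ·
Bisimilarity quotient blocks:
  B0 = {u0, v0}
  B1 = {u1, v1}
  B2 = {u2, v2}
  B3 = {u4, v4}
  B4 = {u6, v6}
  B5 = {u8, v8}
  B6 = {u3, v3}
  B7 = {u5, v5}
  B8 = {u7, v7}
u0 ∈ B0, v0 ∈ B0 → same block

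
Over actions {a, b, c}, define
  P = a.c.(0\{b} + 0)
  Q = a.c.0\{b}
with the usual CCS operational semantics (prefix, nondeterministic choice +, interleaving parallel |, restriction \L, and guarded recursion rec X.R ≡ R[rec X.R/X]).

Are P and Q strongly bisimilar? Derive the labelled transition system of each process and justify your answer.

YES

LTS(P): 3 reachable states
  s0 = a.c.(0\{b} + 0) ⊢ --a--▸ s1
  s1 = c.(0\{b} + 0) ⊢ --c--▸ s2
  s2 = 0\{b} + 0 ⊢ deadlocked
LTS(Q): 3 reachable states
  t0 = a.c.0\{b} ⊢ --a--▸ t1
  t1 = c.0\{b} ⊢ --c--▸ t2
  t2 = 0\{b} ⊢ deadlocked
Partition-refinement fixed point:
  B0 = {s0, t0}
  B1 = {s1, t1}
  B2 = {s2, t2}
s0 ∈ B0, t0 ∈ B0 → same block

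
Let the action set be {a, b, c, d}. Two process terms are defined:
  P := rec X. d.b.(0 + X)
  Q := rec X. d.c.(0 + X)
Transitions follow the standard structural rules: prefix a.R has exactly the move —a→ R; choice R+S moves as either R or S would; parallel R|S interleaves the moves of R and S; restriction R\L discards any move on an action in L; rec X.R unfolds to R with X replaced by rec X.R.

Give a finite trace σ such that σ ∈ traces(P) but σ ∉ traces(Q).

db

LTS(P): 3 reachable states
  u0 = rec X. d.b.(0 + X) :: =d=> u1
  u1 = b.(0 + (rec X. d.b.(0 + X))) :: =b=> u2
  u2 = 0 + (rec X. d.b.(0 + X)) :: =d=> u1
LTS(Q): 3 reachable states
  v0 = rec X. d.c.(0 + X) :: =d=> v1
  v1 = c.(0 + (rec X. d.c.(0 + X))) :: =c=> v2
  v2 = 0 + (rec X. d.c.(0 + X)) :: =d=> v1
Executing db from P (initial set {u0}):
  step 1 (d): {u1}
  step 2 (b): {u2}
  — P admits the full trace.
Executing db from Q (initial set {v0}):
  step 1 (d): {v1}
  step 2 (b): ∅  — Q cannot continue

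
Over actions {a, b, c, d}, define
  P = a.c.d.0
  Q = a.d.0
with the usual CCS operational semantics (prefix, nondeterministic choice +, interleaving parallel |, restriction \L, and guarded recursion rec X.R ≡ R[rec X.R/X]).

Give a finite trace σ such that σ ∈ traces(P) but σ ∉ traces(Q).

ac

P's transition system — 4 states:
  s0 = a.c.d.0 :: --a--▸ s1
  s1 = c.d.0 :: --c--▸ s2
  s2 = d.0 :: --d--▸ s3
  s3 = 0 :: ∅
Q's transition system — 3 states:
  t0 = a.d.0 :: --a--▸ t1
  t1 = d.0 :: --d--▸ t2
  t2 = 0 :: ∅
Trace ⟨ac⟩ through P, begin at {s0}:
  step 1 (a): {s1}
  step 2 (c): {s2}
  ✓ P
Trace ⟨ac⟩ through Q, begin at {t0}:
  step 1 (a): {t1}
  step 2 (c): ∅ (Q stuck)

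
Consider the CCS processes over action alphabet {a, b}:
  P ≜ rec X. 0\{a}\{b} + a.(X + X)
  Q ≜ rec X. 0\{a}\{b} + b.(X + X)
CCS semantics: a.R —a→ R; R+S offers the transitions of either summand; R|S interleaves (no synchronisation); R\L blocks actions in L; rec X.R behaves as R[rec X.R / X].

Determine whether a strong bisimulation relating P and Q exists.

NO

Reachable graph of P (2 states):
  s0 = rec X. 0\{a}\{b} + a.(X + X) → =a=> s1
  s1 = (rec X. 0\{a}\{b} + a.(X + X)) + (rec X. 0\{a}\{b} + a.(X + X)) → =a=> s1
Reachable graph of Q (2 states):
  t0 = rec X. 0\{a}\{b} + b.(X + X) → =b=> t1
  t1 = (rec X. 0\{a}\{b} + b.(X + X)) + (rec X. 0\{a}\{b} + b.(X + X)) → =b=> t1
Partition-refinement fixed point:
  B0 = {s0, s1}
  B1 = {t0, t1}
s0 ∈ B0, t0 ∈ B1 → different blocks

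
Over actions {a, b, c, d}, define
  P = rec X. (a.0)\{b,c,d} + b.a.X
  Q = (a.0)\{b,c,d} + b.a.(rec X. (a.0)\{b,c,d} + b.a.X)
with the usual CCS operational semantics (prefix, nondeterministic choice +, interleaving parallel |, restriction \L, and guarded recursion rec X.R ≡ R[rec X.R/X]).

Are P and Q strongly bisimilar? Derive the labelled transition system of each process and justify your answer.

Reachable graph of P (3 states):
  u0 = rec X. (a.0)\{b,c,d} + b.a.X :: =a=> u1, =b=> u2
  u1 = 0\{b,c,d} :: (no moves)
  u2 = a.(rec X. (a.0)\{b,c,d} + b.a.X) :: =a=> u0
Reachable graph of Q (4 states):
  v0 = (a.0)\{b,c,d} + b.a.(rec X. (a.0)\{b,c,d} + b.a.X) :: =a=> v1, =b=> v2
  v1 = 0\{b,c,d} :: (no moves)
  v2 = a.(rec X. (a.0)\{b,c,d} + b.a.X) :: =a=> v3
  v3 = rec X. (a.0)\{b,c,d} + b.a.X :: =a=> v1, =b=> v2
Partition-refinement fixed point:
  B0 = {u0, v0, v3}
  B1 = {u1, v1}
  B2 = {u2, v2}
u0 ∈ B0, v0 ∈ B0 → same block

bisimilar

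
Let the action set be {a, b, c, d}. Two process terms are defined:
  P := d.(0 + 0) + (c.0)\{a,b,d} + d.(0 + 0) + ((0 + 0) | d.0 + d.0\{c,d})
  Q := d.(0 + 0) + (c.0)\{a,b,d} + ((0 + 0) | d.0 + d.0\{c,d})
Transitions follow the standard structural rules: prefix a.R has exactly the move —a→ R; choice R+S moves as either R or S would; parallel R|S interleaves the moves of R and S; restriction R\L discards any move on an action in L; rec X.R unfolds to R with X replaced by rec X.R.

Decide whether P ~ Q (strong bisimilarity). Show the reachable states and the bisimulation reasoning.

P's transition system — 5 states:
  u0 = d.(0 + 0) + (c.0)\{a,b,d} + d.(0 + 0) + ((0 + 0) | d.0 + d.0\{c,d}) :: --c--▸ u1, --d--▸ u2, --d--▸ u3, --d--▸ u4
  u1 = 0\{a,b,d} :: ∅
  u2 = (0 + 0) | 0 :: ∅
  u3 = 0 + 0 :: ∅
  u4 = 0\{c,d} :: ∅
Q's transition system — 5 states:
  v0 = d.(0 + 0) + (c.0)\{a,b,d} + ((0 + 0) | d.0 + d.0\{c,d}) :: --c--▸ v1, --d--▸ v2, --d--▸ v3, --d--▸ v4
  v1 = 0\{a,b,d} :: ∅
  v2 = (0 + 0) | 0 :: ∅
  v3 = 0 + 0 :: ∅
  v4 = 0\{c,d} :: ∅
Coarsest stable partition (strong bisimilarity classes):
  B0 = {u0, v0}
  B1 = {u1, u2, u3, u4, v1, v2, v3, v4}
u0 ∈ B0, v0 ∈ B0 → same block

bisimilar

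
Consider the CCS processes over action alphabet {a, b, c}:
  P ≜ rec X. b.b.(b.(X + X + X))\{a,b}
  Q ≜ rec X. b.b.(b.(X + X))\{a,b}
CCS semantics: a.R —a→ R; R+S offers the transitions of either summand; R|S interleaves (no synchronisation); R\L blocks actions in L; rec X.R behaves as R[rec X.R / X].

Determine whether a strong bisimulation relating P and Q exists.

YES

LTS(P): 3 reachable states
  m0 = rec X. b.b.(b.(X + X + X))\{a,b} ⊢ =b=> m1
  m1 = b.(b.((rec X. b.b.(b.(X + X + X))\{a,b}) + (rec X. b.b.(b.(X + X + X))\{a,b}) + (rec X. b.b.(b.(X + X + X))\{a,b})))\{a,b} ⊢ =b=> m2
  m2 = (b.((rec X. b.b.(b.(X + X + X))\{a,b}) + (rec X. b.b.(b.(X + X + X))\{a,b}) + (rec X. b.b.(b.(X + X + X))\{a,b})))\{a,b} ⊢ deadlocked
LTS(Q): 3 reachable states
  n0 = rec X. b.b.(b.(X + X))\{a,b} ⊢ =b=> n1
  n1 = b.(b.((rec X. b.b.(b.(X + X))\{a,b}) + (rec X. b.b.(b.(X + X))\{a,b})))\{a,b} ⊢ =b=> n2
  n2 = (b.((rec X. b.b.(b.(X + X))\{a,b}) + (rec X. b.b.(b.(X + X))\{a,b})))\{a,b} ⊢ deadlocked
Partition-refinement fixed point:
  B0 = {m0, n0}
  B1 = {m1, n1}
  B2 = {m2, n2}
m0 ∈ B0, n0 ∈ B0 → same block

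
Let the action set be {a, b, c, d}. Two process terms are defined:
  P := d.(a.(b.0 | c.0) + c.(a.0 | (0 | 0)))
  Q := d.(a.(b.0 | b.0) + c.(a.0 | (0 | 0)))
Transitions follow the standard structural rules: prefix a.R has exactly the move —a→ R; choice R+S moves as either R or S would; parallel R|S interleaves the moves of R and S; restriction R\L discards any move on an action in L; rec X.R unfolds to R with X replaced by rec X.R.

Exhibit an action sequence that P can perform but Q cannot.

LTS(P): 8 reachable states
  u0 = d.(a.(b.0 | c.0) + c.(a.0 | (0 | 0))) :: ··d··> u1
  u1 = a.(b.0 | c.0) + c.(a.0 | (0 | 0)) :: ··a··> u2, ··c··> u3
  u2 = b.0 | c.0 :: ··b··> u4, ··c··> u5
  u3 = a.0 | (0 | 0) :: ··a··> u6
  u4 = 0 | c.0 :: ··c··> u7
  u5 = b.0 | 0 :: ··b··> u7
  u6 = 0 | (0 | 0) :: deadlocked
  u7 = 0 | 0 :: deadlocked
LTS(Q): 8 reachable states
  v0 = d.(a.(b.0 | b.0) + c.(a.0 | (0 | 0))) :: ··d··> v1
  v1 = a.(b.0 | b.0) + c.(a.0 | (0 | 0)) :: ··a··> v2, ··c··> v3
  v2 = b.0 | b.0 :: ··b··> v4, ··b··> v5
  v3 = a.0 | (0 | 0) :: ··a··> v6
  v4 = 0 | b.0 :: ··b··> v7
  v5 = b.0 | 0 :: ··b··> v7
  v6 = 0 | (0 | 0) :: deadlocked
  v7 = 0 | 0 :: deadlocked
Executing dac from P (initial set {u0}):
  after d @ step 1: {u1}
  after a @ step 2: {u2}
  after c @ step 3: {u5}
  P completes σ.
Executing dac from Q (initial set {v0}):
  after d @ step 1: {v1}
  after a @ step 2: {v2}
  after c @ step 3: ∅  — Q cannot continue

dac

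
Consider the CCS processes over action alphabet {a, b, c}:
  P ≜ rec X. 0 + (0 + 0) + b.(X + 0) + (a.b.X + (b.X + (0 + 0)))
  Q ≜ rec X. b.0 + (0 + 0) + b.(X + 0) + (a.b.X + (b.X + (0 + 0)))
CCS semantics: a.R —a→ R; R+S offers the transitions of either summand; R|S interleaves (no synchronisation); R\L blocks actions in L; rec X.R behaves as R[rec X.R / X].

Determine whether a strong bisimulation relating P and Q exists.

NO

LTS(P): 3 reachable states
  u0 = rec X. 0 + (0 + 0) + b.(X + 0) + (a.b.X + (b.X + (0 + 0))) | --a--▸ u1, --b--▸ u0, --b--▸ u2
  u1 = b.(rec X. 0 + (0 + 0) + b.(X + 0) + (a.b.X + (b.X + (0 + 0)))) | --b--▸ u0
  u2 = (rec X. 0 + (0 + 0) + b.(X + 0) + (a.b.X + (b.X + (0 + 0)))) + 0 | --a--▸ u1, --b--▸ u0, --b--▸ u2
LTS(Q): 4 reachable states
  v0 = rec X. b.0 + (0 + 0) + b.(X + 0) + (a.b.X + (b.X + (0 + 0))) | --a--▸ v1, --b--▸ v0, --b--▸ v2, --b--▸ v3
  v1 = b.(rec X. b.0 + (0 + 0) + b.(X + 0) + (a.b.X + (b.X + (0 + 0)))) | --b--▸ v0
  v2 = (rec X. b.0 + (0 + 0) + b.(X + 0) + (a.b.X + (b.X + (0 + 0)))) + 0 | --a--▸ v1, --b--▸ v0, --b--▸ v2, --b--▸ v3
  v3 = 0 | ∅
Bisimilarity quotient blocks:
  B0 = {u0, u2}
  B1 = {u1}
  B2 = {v0, v2}
  B3 = {v3}
  B4 = {v1}
u0 ∈ B0, v0 ∈ B2 → different blocks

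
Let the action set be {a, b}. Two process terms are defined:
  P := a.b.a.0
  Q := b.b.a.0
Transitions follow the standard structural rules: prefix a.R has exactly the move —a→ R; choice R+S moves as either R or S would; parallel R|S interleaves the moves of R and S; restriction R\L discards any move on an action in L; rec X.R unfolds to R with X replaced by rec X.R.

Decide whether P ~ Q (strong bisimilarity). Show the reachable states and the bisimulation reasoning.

Reachable graph of P (4 states):
  s0 = a.b.a.0 | —a→ s1
  s1 = b.a.0 | —b→ s2
  s2 = a.0 | —a→ s3
  s3 = 0 | ·
Reachable graph of Q (4 states):
  t0 = b.b.a.0 | —b→ t1
  t1 = b.a.0 | —b→ t2
  t2 = a.0 | —a→ t3
  t3 = 0 | ·
Partition-refinement fixed point:
  B0 = {s0}
  B1 = {s1, t1}
  B2 = {s2, t2}
  B3 = {s3, t3}
  B4 = {t0}
s0 ∈ B0, t0 ∈ B4 → different blocks

not bisimilar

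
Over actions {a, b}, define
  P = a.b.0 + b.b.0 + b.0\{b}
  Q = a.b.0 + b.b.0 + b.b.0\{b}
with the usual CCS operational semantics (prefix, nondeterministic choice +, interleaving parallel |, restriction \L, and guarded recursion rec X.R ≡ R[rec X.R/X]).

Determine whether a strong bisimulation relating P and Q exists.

not bisimilar

Reachable graph of P (4 states):
  u0 = a.b.0 + b.b.0 + b.0\{b} has moves =a=> u1, =b=> u1, =b=> u2
  u1 = b.0 has moves =b=> u3
  u2 = 0\{b} has moves ·
  u3 = 0 has moves ·
Reachable graph of Q (5 states):
  v0 = a.b.0 + b.b.0 + b.b.0\{b} has moves =a=> v1, =b=> v1, =b=> v2
  v1 = b.0 has moves =b=> v3
  v2 = b.0\{b} has moves =b=> v4
  v3 = 0 has moves ·
  v4 = 0\{b} has moves ·
Bisimilarity quotient blocks:
  B0 = {u0}
  B1 = {u1, v1, v2}
  B2 = {u2, u3, v3, v4}
  B3 = {v0}
u0 ∈ B0, v0 ∈ B3 → different blocks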